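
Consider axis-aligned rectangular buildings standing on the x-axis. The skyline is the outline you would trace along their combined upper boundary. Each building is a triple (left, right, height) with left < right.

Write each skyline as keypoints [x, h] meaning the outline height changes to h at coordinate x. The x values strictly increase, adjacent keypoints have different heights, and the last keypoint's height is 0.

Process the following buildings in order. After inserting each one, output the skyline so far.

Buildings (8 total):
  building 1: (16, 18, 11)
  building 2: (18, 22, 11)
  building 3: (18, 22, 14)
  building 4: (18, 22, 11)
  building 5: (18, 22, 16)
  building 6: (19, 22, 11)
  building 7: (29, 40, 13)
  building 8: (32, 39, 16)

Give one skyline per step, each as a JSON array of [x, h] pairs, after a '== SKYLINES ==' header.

== SKYLINES ==
[[16,11],[18,0]]
[[16,11],[22,0]]
[[16,11],[18,14],[22,0]]
[[16,11],[18,14],[22,0]]
[[16,11],[18,16],[22,0]]
[[16,11],[18,16],[22,0]]
[[16,11],[18,16],[22,0],[29,13],[40,0]]
[[16,11],[18,16],[22,0],[29,13],[32,16],[39,13],[40,0]]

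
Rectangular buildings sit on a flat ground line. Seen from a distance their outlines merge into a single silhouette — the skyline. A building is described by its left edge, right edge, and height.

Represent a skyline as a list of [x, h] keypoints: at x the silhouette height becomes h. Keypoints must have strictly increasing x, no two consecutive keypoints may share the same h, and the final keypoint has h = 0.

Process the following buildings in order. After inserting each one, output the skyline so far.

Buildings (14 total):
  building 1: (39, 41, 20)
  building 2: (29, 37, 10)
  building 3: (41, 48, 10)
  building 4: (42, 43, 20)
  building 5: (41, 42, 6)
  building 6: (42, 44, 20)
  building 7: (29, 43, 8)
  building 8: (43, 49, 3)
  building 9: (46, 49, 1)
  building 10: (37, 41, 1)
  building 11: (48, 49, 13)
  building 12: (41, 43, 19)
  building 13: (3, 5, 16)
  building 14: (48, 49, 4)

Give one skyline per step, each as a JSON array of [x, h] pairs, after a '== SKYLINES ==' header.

== SKYLINES ==
[[39,20],[41,0]]
[[29,10],[37,0],[39,20],[41,0]]
[[29,10],[37,0],[39,20],[41,10],[48,0]]
[[29,10],[37,0],[39,20],[41,10],[42,20],[43,10],[48,0]]
[[29,10],[37,0],[39,20],[41,10],[42,20],[43,10],[48,0]]
[[29,10],[37,0],[39,20],[41,10],[42,20],[44,10],[48,0]]
[[29,10],[37,8],[39,20],[41,10],[42,20],[44,10],[48,0]]
[[29,10],[37,8],[39,20],[41,10],[42,20],[44,10],[48,3],[49,0]]
[[29,10],[37,8],[39,20],[41,10],[42,20],[44,10],[48,3],[49,0]]
[[29,10],[37,8],[39,20],[41,10],[42,20],[44,10],[48,3],[49,0]]
[[29,10],[37,8],[39,20],[41,10],[42,20],[44,10],[48,13],[49,0]]
[[29,10],[37,8],[39,20],[41,19],[42,20],[44,10],[48,13],[49,0]]
[[3,16],[5,0],[29,10],[37,8],[39,20],[41,19],[42,20],[44,10],[48,13],[49,0]]
[[3,16],[5,0],[29,10],[37,8],[39,20],[41,19],[42,20],[44,10],[48,13],[49,0]]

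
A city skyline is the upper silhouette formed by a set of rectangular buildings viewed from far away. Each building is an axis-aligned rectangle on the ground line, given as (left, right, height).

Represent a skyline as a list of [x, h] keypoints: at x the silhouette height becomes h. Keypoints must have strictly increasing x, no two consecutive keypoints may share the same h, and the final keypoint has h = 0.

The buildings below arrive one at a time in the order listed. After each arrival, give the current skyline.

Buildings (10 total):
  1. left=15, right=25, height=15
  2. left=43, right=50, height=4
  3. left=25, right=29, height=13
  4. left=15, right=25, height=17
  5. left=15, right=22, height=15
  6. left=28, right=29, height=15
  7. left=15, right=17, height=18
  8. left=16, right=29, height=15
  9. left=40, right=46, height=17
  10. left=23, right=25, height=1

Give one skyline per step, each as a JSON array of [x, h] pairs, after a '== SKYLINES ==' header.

== SKYLINES ==
[[15,15],[25,0]]
[[15,15],[25,0],[43,4],[50,0]]
[[15,15],[25,13],[29,0],[43,4],[50,0]]
[[15,17],[25,13],[29,0],[43,4],[50,0]]
[[15,17],[25,13],[29,0],[43,4],[50,0]]
[[15,17],[25,13],[28,15],[29,0],[43,4],[50,0]]
[[15,18],[17,17],[25,13],[28,15],[29,0],[43,4],[50,0]]
[[15,18],[17,17],[25,15],[29,0],[43,4],[50,0]]
[[15,18],[17,17],[25,15],[29,0],[40,17],[46,4],[50,0]]
[[15,18],[17,17],[25,15],[29,0],[40,17],[46,4],[50,0]]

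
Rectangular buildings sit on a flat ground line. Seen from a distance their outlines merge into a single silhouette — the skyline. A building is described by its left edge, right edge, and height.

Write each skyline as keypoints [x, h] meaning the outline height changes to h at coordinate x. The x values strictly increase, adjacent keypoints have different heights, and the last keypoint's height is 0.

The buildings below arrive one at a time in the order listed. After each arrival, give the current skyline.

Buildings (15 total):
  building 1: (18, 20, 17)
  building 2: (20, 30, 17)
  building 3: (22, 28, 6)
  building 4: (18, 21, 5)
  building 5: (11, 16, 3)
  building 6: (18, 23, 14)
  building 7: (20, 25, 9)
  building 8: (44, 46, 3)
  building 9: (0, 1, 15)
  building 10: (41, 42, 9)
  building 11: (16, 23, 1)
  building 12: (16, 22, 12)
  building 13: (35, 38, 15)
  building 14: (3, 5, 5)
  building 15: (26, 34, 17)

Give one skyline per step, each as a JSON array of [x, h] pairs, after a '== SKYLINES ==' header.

== SKYLINES ==
[[18,17],[20,0]]
[[18,17],[30,0]]
[[18,17],[30,0]]
[[18,17],[30,0]]
[[11,3],[16,0],[18,17],[30,0]]
[[11,3],[16,0],[18,17],[30,0]]
[[11,3],[16,0],[18,17],[30,0]]
[[11,3],[16,0],[18,17],[30,0],[44,3],[46,0]]
[[0,15],[1,0],[11,3],[16,0],[18,17],[30,0],[44,3],[46,0]]
[[0,15],[1,0],[11,3],[16,0],[18,17],[30,0],[41,9],[42,0],[44,3],[46,0]]
[[0,15],[1,0],[11,3],[16,1],[18,17],[30,0],[41,9],[42,0],[44,3],[46,0]]
[[0,15],[1,0],[11,3],[16,12],[18,17],[30,0],[41,9],[42,0],[44,3],[46,0]]
[[0,15],[1,0],[11,3],[16,12],[18,17],[30,0],[35,15],[38,0],[41,9],[42,0],[44,3],[46,0]]
[[0,15],[1,0],[3,5],[5,0],[11,3],[16,12],[18,17],[30,0],[35,15],[38,0],[41,9],[42,0],[44,3],[46,0]]
[[0,15],[1,0],[3,5],[5,0],[11,3],[16,12],[18,17],[34,0],[35,15],[38,0],[41,9],[42,0],[44,3],[46,0]]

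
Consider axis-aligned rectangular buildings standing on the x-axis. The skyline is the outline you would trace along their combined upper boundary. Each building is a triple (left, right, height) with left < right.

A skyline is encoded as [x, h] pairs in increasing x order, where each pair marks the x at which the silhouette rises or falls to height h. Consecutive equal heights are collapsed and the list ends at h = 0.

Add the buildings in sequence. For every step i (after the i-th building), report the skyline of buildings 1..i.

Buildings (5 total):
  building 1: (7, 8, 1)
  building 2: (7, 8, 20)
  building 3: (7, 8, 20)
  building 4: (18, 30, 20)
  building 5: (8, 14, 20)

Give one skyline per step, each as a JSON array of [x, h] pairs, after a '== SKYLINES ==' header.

== SKYLINES ==
[[7,1],[8,0]]
[[7,20],[8,0]]
[[7,20],[8,0]]
[[7,20],[8,0],[18,20],[30,0]]
[[7,20],[14,0],[18,20],[30,0]]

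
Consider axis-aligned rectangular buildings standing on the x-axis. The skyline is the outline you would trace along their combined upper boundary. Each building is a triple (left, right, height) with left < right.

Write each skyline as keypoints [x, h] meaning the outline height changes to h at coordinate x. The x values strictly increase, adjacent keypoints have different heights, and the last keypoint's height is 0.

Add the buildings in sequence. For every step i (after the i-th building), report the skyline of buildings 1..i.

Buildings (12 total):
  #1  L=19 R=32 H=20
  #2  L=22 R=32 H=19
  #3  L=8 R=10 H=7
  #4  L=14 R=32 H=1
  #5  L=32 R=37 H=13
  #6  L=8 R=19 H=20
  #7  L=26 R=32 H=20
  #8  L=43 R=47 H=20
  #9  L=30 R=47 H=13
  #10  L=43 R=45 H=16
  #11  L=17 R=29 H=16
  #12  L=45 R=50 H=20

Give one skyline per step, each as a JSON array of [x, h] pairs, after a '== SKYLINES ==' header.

== SKYLINES ==
[[19,20],[32,0]]
[[19,20],[32,0]]
[[8,7],[10,0],[19,20],[32,0]]
[[8,7],[10,0],[14,1],[19,20],[32,0]]
[[8,7],[10,0],[14,1],[19,20],[32,13],[37,0]]
[[8,20],[32,13],[37,0]]
[[8,20],[32,13],[37,0]]
[[8,20],[32,13],[37,0],[43,20],[47,0]]
[[8,20],[32,13],[43,20],[47,0]]
[[8,20],[32,13],[43,20],[47,0]]
[[8,20],[32,13],[43,20],[47,0]]
[[8,20],[32,13],[43,20],[50,0]]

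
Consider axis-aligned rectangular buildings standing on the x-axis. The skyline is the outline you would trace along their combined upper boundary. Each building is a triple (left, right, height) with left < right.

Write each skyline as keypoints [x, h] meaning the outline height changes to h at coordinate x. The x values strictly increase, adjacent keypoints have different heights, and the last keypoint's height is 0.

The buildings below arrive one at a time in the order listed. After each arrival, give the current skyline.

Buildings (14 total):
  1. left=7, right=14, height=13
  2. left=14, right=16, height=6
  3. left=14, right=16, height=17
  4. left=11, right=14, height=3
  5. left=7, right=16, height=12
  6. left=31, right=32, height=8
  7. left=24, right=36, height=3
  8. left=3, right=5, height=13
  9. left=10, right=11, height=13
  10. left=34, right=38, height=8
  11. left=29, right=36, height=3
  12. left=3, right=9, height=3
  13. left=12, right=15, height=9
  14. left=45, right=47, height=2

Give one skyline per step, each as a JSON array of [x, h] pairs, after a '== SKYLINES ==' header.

== SKYLINES ==
[[7,13],[14,0]]
[[7,13],[14,6],[16,0]]
[[7,13],[14,17],[16,0]]
[[7,13],[14,17],[16,0]]
[[7,13],[14,17],[16,0]]
[[7,13],[14,17],[16,0],[31,8],[32,0]]
[[7,13],[14,17],[16,0],[24,3],[31,8],[32,3],[36,0]]
[[3,13],[5,0],[7,13],[14,17],[16,0],[24,3],[31,8],[32,3],[36,0]]
[[3,13],[5,0],[7,13],[14,17],[16,0],[24,3],[31,8],[32,3],[36,0]]
[[3,13],[5,0],[7,13],[14,17],[16,0],[24,3],[31,8],[32,3],[34,8],[38,0]]
[[3,13],[5,0],[7,13],[14,17],[16,0],[24,3],[31,8],[32,3],[34,8],[38,0]]
[[3,13],[5,3],[7,13],[14,17],[16,0],[24,3],[31,8],[32,3],[34,8],[38,0]]
[[3,13],[5,3],[7,13],[14,17],[16,0],[24,3],[31,8],[32,3],[34,8],[38,0]]
[[3,13],[5,3],[7,13],[14,17],[16,0],[24,3],[31,8],[32,3],[34,8],[38,0],[45,2],[47,0]]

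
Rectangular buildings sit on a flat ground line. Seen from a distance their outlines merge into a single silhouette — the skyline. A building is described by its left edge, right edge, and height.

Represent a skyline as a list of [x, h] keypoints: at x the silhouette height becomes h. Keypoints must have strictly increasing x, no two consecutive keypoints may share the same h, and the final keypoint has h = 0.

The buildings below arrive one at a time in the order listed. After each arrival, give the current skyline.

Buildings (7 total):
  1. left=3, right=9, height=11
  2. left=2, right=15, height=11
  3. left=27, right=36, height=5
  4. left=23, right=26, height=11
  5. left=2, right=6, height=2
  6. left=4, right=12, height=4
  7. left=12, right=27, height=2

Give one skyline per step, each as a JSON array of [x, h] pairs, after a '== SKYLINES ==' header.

== SKYLINES ==
[[3,11],[9,0]]
[[2,11],[15,0]]
[[2,11],[15,0],[27,5],[36,0]]
[[2,11],[15,0],[23,11],[26,0],[27,5],[36,0]]
[[2,11],[15,0],[23,11],[26,0],[27,5],[36,0]]
[[2,11],[15,0],[23,11],[26,0],[27,5],[36,0]]
[[2,11],[15,2],[23,11],[26,2],[27,5],[36,0]]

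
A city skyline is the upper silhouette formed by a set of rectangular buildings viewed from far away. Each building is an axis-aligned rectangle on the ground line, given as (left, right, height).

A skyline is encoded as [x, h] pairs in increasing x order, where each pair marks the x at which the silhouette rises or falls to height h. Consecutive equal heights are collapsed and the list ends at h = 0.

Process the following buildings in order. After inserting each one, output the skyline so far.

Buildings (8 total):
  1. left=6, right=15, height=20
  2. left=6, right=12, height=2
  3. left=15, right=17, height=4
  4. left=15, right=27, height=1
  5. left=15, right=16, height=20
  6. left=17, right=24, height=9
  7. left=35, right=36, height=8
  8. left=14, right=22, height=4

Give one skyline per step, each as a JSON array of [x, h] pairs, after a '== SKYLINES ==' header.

== SKYLINES ==
[[6,20],[15,0]]
[[6,20],[15,0]]
[[6,20],[15,4],[17,0]]
[[6,20],[15,4],[17,1],[27,0]]
[[6,20],[16,4],[17,1],[27,0]]
[[6,20],[16,4],[17,9],[24,1],[27,0]]
[[6,20],[16,4],[17,9],[24,1],[27,0],[35,8],[36,0]]
[[6,20],[16,4],[17,9],[24,1],[27,0],[35,8],[36,0]]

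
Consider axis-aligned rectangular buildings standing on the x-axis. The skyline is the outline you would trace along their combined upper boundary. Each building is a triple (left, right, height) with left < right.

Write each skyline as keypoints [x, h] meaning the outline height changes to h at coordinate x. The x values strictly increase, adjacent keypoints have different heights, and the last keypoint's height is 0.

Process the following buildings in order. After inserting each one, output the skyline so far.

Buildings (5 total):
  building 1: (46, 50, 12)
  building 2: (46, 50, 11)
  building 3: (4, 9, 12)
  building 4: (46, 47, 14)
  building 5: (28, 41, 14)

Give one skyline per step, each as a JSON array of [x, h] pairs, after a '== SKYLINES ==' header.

== SKYLINES ==
[[46,12],[50,0]]
[[46,12],[50,0]]
[[4,12],[9,0],[46,12],[50,0]]
[[4,12],[9,0],[46,14],[47,12],[50,0]]
[[4,12],[9,0],[28,14],[41,0],[46,14],[47,12],[50,0]]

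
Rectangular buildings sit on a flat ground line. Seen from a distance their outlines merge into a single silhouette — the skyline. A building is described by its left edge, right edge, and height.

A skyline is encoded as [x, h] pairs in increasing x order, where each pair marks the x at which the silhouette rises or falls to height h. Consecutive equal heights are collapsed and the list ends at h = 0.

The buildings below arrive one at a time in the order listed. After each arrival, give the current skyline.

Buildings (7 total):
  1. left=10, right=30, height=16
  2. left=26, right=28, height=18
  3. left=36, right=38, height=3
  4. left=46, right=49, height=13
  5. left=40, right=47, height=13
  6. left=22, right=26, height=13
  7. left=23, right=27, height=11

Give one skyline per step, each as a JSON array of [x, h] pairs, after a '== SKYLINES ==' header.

== SKYLINES ==
[[10,16],[30,0]]
[[10,16],[26,18],[28,16],[30,0]]
[[10,16],[26,18],[28,16],[30,0],[36,3],[38,0]]
[[10,16],[26,18],[28,16],[30,0],[36,3],[38,0],[46,13],[49,0]]
[[10,16],[26,18],[28,16],[30,0],[36,3],[38,0],[40,13],[49,0]]
[[10,16],[26,18],[28,16],[30,0],[36,3],[38,0],[40,13],[49,0]]
[[10,16],[26,18],[28,16],[30,0],[36,3],[38,0],[40,13],[49,0]]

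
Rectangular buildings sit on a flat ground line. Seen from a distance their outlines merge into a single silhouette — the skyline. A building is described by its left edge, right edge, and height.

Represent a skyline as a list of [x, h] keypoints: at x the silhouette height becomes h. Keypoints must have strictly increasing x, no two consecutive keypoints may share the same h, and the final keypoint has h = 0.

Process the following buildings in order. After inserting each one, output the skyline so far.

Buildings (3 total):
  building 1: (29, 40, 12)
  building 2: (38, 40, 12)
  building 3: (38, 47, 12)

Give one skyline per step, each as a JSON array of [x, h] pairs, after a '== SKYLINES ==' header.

== SKYLINES ==
[[29,12],[40,0]]
[[29,12],[40,0]]
[[29,12],[47,0]]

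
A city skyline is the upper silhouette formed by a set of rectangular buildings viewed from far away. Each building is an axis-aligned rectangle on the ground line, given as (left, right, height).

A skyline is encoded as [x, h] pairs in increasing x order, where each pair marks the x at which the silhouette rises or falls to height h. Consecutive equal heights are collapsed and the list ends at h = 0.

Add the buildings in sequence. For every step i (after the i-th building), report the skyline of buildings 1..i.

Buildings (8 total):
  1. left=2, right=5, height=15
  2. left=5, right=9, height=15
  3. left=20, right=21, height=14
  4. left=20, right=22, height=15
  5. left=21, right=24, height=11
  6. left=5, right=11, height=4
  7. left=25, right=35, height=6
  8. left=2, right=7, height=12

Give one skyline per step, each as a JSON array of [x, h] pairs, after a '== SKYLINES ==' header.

== SKYLINES ==
[[2,15],[5,0]]
[[2,15],[9,0]]
[[2,15],[9,0],[20,14],[21,0]]
[[2,15],[9,0],[20,15],[22,0]]
[[2,15],[9,0],[20,15],[22,11],[24,0]]
[[2,15],[9,4],[11,0],[20,15],[22,11],[24,0]]
[[2,15],[9,4],[11,0],[20,15],[22,11],[24,0],[25,6],[35,0]]
[[2,15],[9,4],[11,0],[20,15],[22,11],[24,0],[25,6],[35,0]]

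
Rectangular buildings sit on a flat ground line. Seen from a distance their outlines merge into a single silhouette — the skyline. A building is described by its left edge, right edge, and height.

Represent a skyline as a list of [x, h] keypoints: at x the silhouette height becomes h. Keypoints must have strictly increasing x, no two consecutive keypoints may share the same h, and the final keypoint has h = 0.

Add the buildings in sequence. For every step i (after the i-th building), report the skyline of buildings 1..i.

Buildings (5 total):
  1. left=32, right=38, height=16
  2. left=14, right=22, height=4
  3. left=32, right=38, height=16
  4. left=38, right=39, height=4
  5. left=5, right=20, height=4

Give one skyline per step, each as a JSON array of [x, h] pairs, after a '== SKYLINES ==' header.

== SKYLINES ==
[[32,16],[38,0]]
[[14,4],[22,0],[32,16],[38,0]]
[[14,4],[22,0],[32,16],[38,0]]
[[14,4],[22,0],[32,16],[38,4],[39,0]]
[[5,4],[22,0],[32,16],[38,4],[39,0]]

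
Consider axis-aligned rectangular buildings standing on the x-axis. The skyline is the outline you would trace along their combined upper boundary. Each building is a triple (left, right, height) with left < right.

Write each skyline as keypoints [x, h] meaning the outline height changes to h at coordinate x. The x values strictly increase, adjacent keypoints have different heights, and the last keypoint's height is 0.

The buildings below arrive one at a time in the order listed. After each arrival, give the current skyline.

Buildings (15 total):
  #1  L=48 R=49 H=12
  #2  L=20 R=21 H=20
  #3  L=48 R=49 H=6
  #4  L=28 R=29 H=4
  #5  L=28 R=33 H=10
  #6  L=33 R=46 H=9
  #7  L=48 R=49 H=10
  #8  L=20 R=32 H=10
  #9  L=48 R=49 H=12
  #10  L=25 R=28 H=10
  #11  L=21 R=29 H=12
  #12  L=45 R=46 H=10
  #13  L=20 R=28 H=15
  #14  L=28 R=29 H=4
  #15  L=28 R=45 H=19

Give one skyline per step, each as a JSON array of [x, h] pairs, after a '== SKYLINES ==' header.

== SKYLINES ==
[[48,12],[49,0]]
[[20,20],[21,0],[48,12],[49,0]]
[[20,20],[21,0],[48,12],[49,0]]
[[20,20],[21,0],[28,4],[29,0],[48,12],[49,0]]
[[20,20],[21,0],[28,10],[33,0],[48,12],[49,0]]
[[20,20],[21,0],[28,10],[33,9],[46,0],[48,12],[49,0]]
[[20,20],[21,0],[28,10],[33,9],[46,0],[48,12],[49,0]]
[[20,20],[21,10],[33,9],[46,0],[48,12],[49,0]]
[[20,20],[21,10],[33,9],[46,0],[48,12],[49,0]]
[[20,20],[21,10],[33,9],[46,0],[48,12],[49,0]]
[[20,20],[21,12],[29,10],[33,9],[46,0],[48,12],[49,0]]
[[20,20],[21,12],[29,10],[33,9],[45,10],[46,0],[48,12],[49,0]]
[[20,20],[21,15],[28,12],[29,10],[33,9],[45,10],[46,0],[48,12],[49,0]]
[[20,20],[21,15],[28,12],[29,10],[33,9],[45,10],[46,0],[48,12],[49,0]]
[[20,20],[21,15],[28,19],[45,10],[46,0],[48,12],[49,0]]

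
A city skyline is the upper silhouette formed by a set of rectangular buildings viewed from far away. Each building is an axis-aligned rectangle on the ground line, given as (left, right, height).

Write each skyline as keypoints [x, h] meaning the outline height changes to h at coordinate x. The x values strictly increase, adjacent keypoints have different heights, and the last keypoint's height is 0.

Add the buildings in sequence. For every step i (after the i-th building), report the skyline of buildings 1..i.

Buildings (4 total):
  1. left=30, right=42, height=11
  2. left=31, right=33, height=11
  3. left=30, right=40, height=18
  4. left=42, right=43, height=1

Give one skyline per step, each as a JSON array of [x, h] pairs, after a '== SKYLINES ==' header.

== SKYLINES ==
[[30,11],[42,0]]
[[30,11],[42,0]]
[[30,18],[40,11],[42,0]]
[[30,18],[40,11],[42,1],[43,0]]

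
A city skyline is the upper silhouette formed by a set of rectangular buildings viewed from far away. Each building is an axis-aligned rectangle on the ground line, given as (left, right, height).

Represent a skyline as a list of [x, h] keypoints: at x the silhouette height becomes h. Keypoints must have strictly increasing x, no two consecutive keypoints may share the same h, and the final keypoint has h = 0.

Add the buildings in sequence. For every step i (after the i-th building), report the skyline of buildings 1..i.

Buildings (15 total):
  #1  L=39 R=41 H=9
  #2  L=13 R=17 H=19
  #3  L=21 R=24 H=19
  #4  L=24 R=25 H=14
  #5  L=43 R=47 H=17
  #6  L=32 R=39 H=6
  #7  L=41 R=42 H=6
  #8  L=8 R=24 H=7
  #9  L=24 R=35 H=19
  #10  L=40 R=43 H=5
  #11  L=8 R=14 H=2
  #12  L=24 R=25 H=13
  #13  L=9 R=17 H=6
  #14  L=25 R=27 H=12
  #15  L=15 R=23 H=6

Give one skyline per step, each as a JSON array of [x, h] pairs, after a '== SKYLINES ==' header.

== SKYLINES ==
[[39,9],[41,0]]
[[13,19],[17,0],[39,9],[41,0]]
[[13,19],[17,0],[21,19],[24,0],[39,9],[41,0]]
[[13,19],[17,0],[21,19],[24,14],[25,0],[39,9],[41,0]]
[[13,19],[17,0],[21,19],[24,14],[25,0],[39,9],[41,0],[43,17],[47,0]]
[[13,19],[17,0],[21,19],[24,14],[25,0],[32,6],[39,9],[41,0],[43,17],[47,0]]
[[13,19],[17,0],[21,19],[24,14],[25,0],[32,6],[39,9],[41,6],[42,0],[43,17],[47,0]]
[[8,7],[13,19],[17,7],[21,19],[24,14],[25,0],[32,6],[39,9],[41,6],[42,0],[43,17],[47,0]]
[[8,7],[13,19],[17,7],[21,19],[35,6],[39,9],[41,6],[42,0],[43,17],[47,0]]
[[8,7],[13,19],[17,7],[21,19],[35,6],[39,9],[41,6],[42,5],[43,17],[47,0]]
[[8,7],[13,19],[17,7],[21,19],[35,6],[39,9],[41,6],[42,5],[43,17],[47,0]]
[[8,7],[13,19],[17,7],[21,19],[35,6],[39,9],[41,6],[42,5],[43,17],[47,0]]
[[8,7],[13,19],[17,7],[21,19],[35,6],[39,9],[41,6],[42,5],[43,17],[47,0]]
[[8,7],[13,19],[17,7],[21,19],[35,6],[39,9],[41,6],[42,5],[43,17],[47,0]]
[[8,7],[13,19],[17,7],[21,19],[35,6],[39,9],[41,6],[42,5],[43,17],[47,0]]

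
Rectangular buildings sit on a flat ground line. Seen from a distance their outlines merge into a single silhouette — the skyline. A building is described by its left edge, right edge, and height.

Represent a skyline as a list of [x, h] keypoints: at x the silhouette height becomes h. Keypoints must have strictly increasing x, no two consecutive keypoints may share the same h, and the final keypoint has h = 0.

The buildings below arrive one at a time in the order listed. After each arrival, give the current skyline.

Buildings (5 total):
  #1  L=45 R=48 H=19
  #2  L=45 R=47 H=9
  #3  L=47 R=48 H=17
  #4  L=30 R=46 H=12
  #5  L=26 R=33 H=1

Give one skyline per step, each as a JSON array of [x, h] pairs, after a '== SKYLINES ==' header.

== SKYLINES ==
[[45,19],[48,0]]
[[45,19],[48,0]]
[[45,19],[48,0]]
[[30,12],[45,19],[48,0]]
[[26,1],[30,12],[45,19],[48,0]]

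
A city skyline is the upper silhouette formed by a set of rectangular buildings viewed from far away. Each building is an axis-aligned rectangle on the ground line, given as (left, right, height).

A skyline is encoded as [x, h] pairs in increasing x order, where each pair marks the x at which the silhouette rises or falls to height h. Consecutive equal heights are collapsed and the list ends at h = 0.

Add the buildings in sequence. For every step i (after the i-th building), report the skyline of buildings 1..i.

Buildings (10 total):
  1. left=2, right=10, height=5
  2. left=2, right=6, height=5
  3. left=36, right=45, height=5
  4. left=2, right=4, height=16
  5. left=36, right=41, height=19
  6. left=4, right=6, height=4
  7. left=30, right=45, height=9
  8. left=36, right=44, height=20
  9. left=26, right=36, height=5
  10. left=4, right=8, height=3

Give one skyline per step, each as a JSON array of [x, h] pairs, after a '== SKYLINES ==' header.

== SKYLINES ==
[[2,5],[10,0]]
[[2,5],[10,0]]
[[2,5],[10,0],[36,5],[45,0]]
[[2,16],[4,5],[10,0],[36,5],[45,0]]
[[2,16],[4,5],[10,0],[36,19],[41,5],[45,0]]
[[2,16],[4,5],[10,0],[36,19],[41,5],[45,0]]
[[2,16],[4,5],[10,0],[30,9],[36,19],[41,9],[45,0]]
[[2,16],[4,5],[10,0],[30,9],[36,20],[44,9],[45,0]]
[[2,16],[4,5],[10,0],[26,5],[30,9],[36,20],[44,9],[45,0]]
[[2,16],[4,5],[10,0],[26,5],[30,9],[36,20],[44,9],[45,0]]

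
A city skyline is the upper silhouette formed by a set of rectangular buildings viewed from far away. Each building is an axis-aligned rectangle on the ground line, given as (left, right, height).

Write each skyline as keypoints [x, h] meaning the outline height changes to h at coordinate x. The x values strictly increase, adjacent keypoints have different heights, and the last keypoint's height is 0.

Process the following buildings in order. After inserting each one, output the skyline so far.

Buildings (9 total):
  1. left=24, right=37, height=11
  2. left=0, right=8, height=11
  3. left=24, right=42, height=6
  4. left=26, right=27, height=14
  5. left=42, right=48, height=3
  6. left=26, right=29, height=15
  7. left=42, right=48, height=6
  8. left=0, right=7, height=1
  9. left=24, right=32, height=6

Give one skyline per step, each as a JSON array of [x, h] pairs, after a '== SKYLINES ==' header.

== SKYLINES ==
[[24,11],[37,0]]
[[0,11],[8,0],[24,11],[37,0]]
[[0,11],[8,0],[24,11],[37,6],[42,0]]
[[0,11],[8,0],[24,11],[26,14],[27,11],[37,6],[42,0]]
[[0,11],[8,0],[24,11],[26,14],[27,11],[37,6],[42,3],[48,0]]
[[0,11],[8,0],[24,11],[26,15],[29,11],[37,6],[42,3],[48,0]]
[[0,11],[8,0],[24,11],[26,15],[29,11],[37,6],[48,0]]
[[0,11],[8,0],[24,11],[26,15],[29,11],[37,6],[48,0]]
[[0,11],[8,0],[24,11],[26,15],[29,11],[37,6],[48,0]]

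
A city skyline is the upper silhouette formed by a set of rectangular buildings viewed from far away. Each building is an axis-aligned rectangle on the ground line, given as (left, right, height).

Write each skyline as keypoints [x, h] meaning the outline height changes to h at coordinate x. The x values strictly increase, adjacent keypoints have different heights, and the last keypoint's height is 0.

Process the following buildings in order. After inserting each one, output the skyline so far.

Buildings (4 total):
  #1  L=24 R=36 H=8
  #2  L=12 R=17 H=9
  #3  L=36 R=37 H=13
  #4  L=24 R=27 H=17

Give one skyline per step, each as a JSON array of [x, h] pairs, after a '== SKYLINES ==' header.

== SKYLINES ==
[[24,8],[36,0]]
[[12,9],[17,0],[24,8],[36,0]]
[[12,9],[17,0],[24,8],[36,13],[37,0]]
[[12,9],[17,0],[24,17],[27,8],[36,13],[37,0]]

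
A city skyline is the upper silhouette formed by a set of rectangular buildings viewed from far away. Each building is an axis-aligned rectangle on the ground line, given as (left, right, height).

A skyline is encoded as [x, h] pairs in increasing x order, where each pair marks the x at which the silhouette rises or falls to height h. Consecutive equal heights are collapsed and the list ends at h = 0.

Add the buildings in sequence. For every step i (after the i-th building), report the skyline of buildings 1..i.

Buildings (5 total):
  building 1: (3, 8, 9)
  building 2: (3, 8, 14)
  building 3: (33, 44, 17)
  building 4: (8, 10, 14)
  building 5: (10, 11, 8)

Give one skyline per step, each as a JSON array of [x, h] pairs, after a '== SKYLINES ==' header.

== SKYLINES ==
[[3,9],[8,0]]
[[3,14],[8,0]]
[[3,14],[8,0],[33,17],[44,0]]
[[3,14],[10,0],[33,17],[44,0]]
[[3,14],[10,8],[11,0],[33,17],[44,0]]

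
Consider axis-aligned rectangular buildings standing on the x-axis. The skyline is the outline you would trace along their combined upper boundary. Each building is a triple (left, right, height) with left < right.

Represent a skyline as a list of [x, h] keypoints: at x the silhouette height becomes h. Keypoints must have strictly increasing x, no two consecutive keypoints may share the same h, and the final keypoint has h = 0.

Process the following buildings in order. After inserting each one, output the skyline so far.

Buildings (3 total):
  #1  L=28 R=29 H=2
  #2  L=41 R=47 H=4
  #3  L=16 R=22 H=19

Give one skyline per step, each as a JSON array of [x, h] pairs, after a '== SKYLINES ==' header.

== SKYLINES ==
[[28,2],[29,0]]
[[28,2],[29,0],[41,4],[47,0]]
[[16,19],[22,0],[28,2],[29,0],[41,4],[47,0]]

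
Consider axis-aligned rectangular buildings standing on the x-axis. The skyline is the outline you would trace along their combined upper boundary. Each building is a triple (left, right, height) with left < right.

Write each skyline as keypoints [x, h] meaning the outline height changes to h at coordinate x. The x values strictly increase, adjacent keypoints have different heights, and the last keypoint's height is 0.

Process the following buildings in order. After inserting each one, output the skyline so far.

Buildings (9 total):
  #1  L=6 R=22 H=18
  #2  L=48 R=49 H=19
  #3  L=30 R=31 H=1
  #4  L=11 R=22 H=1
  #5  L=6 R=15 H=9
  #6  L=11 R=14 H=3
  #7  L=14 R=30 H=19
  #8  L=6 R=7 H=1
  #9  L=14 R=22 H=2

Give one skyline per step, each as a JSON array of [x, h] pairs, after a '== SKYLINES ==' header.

== SKYLINES ==
[[6,18],[22,0]]
[[6,18],[22,0],[48,19],[49,0]]
[[6,18],[22,0],[30,1],[31,0],[48,19],[49,0]]
[[6,18],[22,0],[30,1],[31,0],[48,19],[49,0]]
[[6,18],[22,0],[30,1],[31,0],[48,19],[49,0]]
[[6,18],[22,0],[30,1],[31,0],[48,19],[49,0]]
[[6,18],[14,19],[30,1],[31,0],[48,19],[49,0]]
[[6,18],[14,19],[30,1],[31,0],[48,19],[49,0]]
[[6,18],[14,19],[30,1],[31,0],[48,19],[49,0]]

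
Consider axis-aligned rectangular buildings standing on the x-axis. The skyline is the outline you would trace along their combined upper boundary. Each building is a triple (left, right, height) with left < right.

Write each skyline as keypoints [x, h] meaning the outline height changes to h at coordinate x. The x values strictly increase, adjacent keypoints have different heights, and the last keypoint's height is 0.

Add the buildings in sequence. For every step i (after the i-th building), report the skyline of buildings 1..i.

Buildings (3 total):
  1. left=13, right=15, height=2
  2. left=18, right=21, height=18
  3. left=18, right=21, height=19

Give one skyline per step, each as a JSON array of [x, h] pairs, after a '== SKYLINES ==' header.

== SKYLINES ==
[[13,2],[15,0]]
[[13,2],[15,0],[18,18],[21,0]]
[[13,2],[15,0],[18,19],[21,0]]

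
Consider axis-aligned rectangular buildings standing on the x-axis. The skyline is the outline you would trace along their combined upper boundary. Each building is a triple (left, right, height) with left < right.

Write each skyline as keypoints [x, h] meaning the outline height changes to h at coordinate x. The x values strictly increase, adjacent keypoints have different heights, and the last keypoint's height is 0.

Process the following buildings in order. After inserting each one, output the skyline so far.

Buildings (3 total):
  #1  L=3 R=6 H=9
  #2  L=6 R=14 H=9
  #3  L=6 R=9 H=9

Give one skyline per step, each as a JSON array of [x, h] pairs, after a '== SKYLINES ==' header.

== SKYLINES ==
[[3,9],[6,0]]
[[3,9],[14,0]]
[[3,9],[14,0]]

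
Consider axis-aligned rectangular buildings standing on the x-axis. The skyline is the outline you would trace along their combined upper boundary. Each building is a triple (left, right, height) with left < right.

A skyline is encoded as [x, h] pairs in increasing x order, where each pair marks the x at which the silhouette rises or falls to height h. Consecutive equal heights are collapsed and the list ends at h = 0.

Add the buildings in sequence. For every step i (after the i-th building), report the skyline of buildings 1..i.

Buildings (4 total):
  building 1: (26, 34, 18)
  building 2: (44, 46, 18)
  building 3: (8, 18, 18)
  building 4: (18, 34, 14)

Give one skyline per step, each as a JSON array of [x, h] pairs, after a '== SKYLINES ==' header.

== SKYLINES ==
[[26,18],[34,0]]
[[26,18],[34,0],[44,18],[46,0]]
[[8,18],[18,0],[26,18],[34,0],[44,18],[46,0]]
[[8,18],[18,14],[26,18],[34,0],[44,18],[46,0]]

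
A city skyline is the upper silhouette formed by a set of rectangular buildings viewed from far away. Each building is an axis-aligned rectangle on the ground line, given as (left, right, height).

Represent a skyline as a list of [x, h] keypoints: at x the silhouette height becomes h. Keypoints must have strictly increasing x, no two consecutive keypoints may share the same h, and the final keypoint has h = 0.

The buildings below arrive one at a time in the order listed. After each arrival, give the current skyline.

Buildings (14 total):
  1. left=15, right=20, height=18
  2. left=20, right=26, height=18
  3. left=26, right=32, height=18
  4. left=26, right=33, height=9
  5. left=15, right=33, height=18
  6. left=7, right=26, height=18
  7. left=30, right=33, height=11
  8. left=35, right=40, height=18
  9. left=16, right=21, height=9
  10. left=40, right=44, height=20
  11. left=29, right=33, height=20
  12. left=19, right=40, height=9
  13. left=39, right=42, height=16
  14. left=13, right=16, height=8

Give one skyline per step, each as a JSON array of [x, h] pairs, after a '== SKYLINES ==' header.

== SKYLINES ==
[[15,18],[20,0]]
[[15,18],[26,0]]
[[15,18],[32,0]]
[[15,18],[32,9],[33,0]]
[[15,18],[33,0]]
[[7,18],[33,0]]
[[7,18],[33,0]]
[[7,18],[33,0],[35,18],[40,0]]
[[7,18],[33,0],[35,18],[40,0]]
[[7,18],[33,0],[35,18],[40,20],[44,0]]
[[7,18],[29,20],[33,0],[35,18],[40,20],[44,0]]
[[7,18],[29,20],[33,9],[35,18],[40,20],[44,0]]
[[7,18],[29,20],[33,9],[35,18],[40,20],[44,0]]
[[7,18],[29,20],[33,9],[35,18],[40,20],[44,0]]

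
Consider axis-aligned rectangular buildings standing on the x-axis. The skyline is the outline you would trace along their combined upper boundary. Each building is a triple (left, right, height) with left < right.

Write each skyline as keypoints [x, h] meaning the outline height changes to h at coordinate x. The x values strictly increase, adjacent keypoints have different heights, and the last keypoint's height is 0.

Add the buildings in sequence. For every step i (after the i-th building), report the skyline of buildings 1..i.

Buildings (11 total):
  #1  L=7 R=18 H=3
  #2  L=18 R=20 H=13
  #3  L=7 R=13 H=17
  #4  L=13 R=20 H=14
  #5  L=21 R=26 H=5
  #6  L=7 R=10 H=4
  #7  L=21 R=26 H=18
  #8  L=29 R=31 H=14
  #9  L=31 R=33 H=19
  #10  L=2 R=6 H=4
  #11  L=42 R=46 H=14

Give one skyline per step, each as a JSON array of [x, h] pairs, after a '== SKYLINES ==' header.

== SKYLINES ==
[[7,3],[18,0]]
[[7,3],[18,13],[20,0]]
[[7,17],[13,3],[18,13],[20,0]]
[[7,17],[13,14],[20,0]]
[[7,17],[13,14],[20,0],[21,5],[26,0]]
[[7,17],[13,14],[20,0],[21,5],[26,0]]
[[7,17],[13,14],[20,0],[21,18],[26,0]]
[[7,17],[13,14],[20,0],[21,18],[26,0],[29,14],[31,0]]
[[7,17],[13,14],[20,0],[21,18],[26,0],[29,14],[31,19],[33,0]]
[[2,4],[6,0],[7,17],[13,14],[20,0],[21,18],[26,0],[29,14],[31,19],[33,0]]
[[2,4],[6,0],[7,17],[13,14],[20,0],[21,18],[26,0],[29,14],[31,19],[33,0],[42,14],[46,0]]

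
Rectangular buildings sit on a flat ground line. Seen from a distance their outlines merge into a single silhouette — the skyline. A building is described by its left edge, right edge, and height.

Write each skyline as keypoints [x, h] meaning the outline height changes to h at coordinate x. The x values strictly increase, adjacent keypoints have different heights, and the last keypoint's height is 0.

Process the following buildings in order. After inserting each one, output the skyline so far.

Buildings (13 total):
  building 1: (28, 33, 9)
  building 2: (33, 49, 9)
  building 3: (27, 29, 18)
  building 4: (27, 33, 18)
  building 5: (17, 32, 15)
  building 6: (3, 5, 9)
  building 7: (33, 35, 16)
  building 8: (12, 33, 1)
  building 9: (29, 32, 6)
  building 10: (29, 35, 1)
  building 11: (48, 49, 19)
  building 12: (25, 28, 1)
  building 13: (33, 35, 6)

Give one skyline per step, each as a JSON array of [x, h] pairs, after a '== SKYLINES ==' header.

== SKYLINES ==
[[28,9],[33,0]]
[[28,9],[49,0]]
[[27,18],[29,9],[49,0]]
[[27,18],[33,9],[49,0]]
[[17,15],[27,18],[33,9],[49,0]]
[[3,9],[5,0],[17,15],[27,18],[33,9],[49,0]]
[[3,9],[5,0],[17,15],[27,18],[33,16],[35,9],[49,0]]
[[3,9],[5,0],[12,1],[17,15],[27,18],[33,16],[35,9],[49,0]]
[[3,9],[5,0],[12,1],[17,15],[27,18],[33,16],[35,9],[49,0]]
[[3,9],[5,0],[12,1],[17,15],[27,18],[33,16],[35,9],[49,0]]
[[3,9],[5,0],[12,1],[17,15],[27,18],[33,16],[35,9],[48,19],[49,0]]
[[3,9],[5,0],[12,1],[17,15],[27,18],[33,16],[35,9],[48,19],[49,0]]
[[3,9],[5,0],[12,1],[17,15],[27,18],[33,16],[35,9],[48,19],[49,0]]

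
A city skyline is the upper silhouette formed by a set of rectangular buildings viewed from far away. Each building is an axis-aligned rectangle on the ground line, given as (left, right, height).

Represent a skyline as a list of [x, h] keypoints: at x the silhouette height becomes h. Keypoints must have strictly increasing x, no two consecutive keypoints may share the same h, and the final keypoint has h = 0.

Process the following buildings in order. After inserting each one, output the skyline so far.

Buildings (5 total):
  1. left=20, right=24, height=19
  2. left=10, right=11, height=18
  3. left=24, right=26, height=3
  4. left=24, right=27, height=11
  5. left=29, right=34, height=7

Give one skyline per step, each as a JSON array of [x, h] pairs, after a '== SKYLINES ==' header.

== SKYLINES ==
[[20,19],[24,0]]
[[10,18],[11,0],[20,19],[24,0]]
[[10,18],[11,0],[20,19],[24,3],[26,0]]
[[10,18],[11,0],[20,19],[24,11],[27,0]]
[[10,18],[11,0],[20,19],[24,11],[27,0],[29,7],[34,0]]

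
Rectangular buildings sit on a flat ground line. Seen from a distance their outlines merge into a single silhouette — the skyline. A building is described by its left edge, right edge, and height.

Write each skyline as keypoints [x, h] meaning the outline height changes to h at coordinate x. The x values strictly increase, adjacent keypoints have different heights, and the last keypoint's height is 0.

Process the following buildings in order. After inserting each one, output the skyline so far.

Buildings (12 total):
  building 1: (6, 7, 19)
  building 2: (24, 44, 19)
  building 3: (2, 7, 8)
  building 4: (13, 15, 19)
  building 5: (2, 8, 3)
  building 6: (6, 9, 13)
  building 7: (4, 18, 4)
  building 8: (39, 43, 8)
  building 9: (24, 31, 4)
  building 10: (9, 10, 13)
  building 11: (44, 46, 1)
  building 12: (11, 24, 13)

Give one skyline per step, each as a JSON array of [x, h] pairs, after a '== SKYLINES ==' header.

== SKYLINES ==
[[6,19],[7,0]]
[[6,19],[7,0],[24,19],[44,0]]
[[2,8],[6,19],[7,0],[24,19],[44,0]]
[[2,8],[6,19],[7,0],[13,19],[15,0],[24,19],[44,0]]
[[2,8],[6,19],[7,3],[8,0],[13,19],[15,0],[24,19],[44,0]]
[[2,8],[6,19],[7,13],[9,0],[13,19],[15,0],[24,19],[44,0]]
[[2,8],[6,19],[7,13],[9,4],[13,19],[15,4],[18,0],[24,19],[44,0]]
[[2,8],[6,19],[7,13],[9,4],[13,19],[15,4],[18,0],[24,19],[44,0]]
[[2,8],[6,19],[7,13],[9,4],[13,19],[15,4],[18,0],[24,19],[44,0]]
[[2,8],[6,19],[7,13],[10,4],[13,19],[15,4],[18,0],[24,19],[44,0]]
[[2,8],[6,19],[7,13],[10,4],[13,19],[15,4],[18,0],[24,19],[44,1],[46,0]]
[[2,8],[6,19],[7,13],[10,4],[11,13],[13,19],[15,13],[24,19],[44,1],[46,0]]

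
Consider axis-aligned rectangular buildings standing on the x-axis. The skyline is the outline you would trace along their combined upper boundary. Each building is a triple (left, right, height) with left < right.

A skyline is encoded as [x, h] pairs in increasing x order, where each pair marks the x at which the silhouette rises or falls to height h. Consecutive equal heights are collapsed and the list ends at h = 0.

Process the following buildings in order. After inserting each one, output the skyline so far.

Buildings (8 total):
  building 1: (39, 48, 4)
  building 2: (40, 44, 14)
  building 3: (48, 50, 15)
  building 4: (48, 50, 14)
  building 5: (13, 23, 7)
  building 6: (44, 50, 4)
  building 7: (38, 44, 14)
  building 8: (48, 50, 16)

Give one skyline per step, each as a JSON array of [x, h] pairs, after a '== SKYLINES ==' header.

== SKYLINES ==
[[39,4],[48,0]]
[[39,4],[40,14],[44,4],[48,0]]
[[39,4],[40,14],[44,4],[48,15],[50,0]]
[[39,4],[40,14],[44,4],[48,15],[50,0]]
[[13,7],[23,0],[39,4],[40,14],[44,4],[48,15],[50,0]]
[[13,7],[23,0],[39,4],[40,14],[44,4],[48,15],[50,0]]
[[13,7],[23,0],[38,14],[44,4],[48,15],[50,0]]
[[13,7],[23,0],[38,14],[44,4],[48,16],[50,0]]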